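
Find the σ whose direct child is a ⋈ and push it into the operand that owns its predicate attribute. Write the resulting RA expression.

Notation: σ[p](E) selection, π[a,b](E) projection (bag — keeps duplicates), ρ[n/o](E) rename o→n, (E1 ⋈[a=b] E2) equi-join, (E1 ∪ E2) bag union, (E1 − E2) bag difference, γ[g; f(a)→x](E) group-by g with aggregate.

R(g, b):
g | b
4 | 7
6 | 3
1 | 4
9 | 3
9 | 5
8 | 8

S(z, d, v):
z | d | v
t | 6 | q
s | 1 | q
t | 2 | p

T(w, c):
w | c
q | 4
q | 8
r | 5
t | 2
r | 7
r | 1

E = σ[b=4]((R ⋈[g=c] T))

σ filters on b, owned by the left side.
E' = (σ[b=4](R) ⋈[g=c] T)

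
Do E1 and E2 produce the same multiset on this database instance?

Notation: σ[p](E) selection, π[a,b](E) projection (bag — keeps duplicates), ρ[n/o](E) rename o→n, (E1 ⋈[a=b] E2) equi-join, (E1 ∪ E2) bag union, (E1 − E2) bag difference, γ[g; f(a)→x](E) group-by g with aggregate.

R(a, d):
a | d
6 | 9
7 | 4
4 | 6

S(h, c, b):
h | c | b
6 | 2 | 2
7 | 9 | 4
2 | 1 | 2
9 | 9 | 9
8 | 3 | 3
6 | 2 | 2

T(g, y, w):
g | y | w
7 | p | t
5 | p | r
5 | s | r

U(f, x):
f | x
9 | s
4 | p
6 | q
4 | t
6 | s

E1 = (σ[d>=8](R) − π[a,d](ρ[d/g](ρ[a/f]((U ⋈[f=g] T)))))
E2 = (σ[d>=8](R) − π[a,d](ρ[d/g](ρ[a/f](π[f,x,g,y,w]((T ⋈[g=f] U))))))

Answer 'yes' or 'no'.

E1 stepwise |·|:
  R → 3
  σ[d>=8](R) → 1
  U → 5
  T → 3
  (U ⋈[f=g] T) → 0
  ρ[a/f]((U ⋈[f=g] T)) → 0
  ρ[d/g](ρ[a/f]((U ⋈[f=g] T))) → 0
  π[a,d](ρ[d/g](ρ[a/f]((U ⋈[f=g] T)))) → 0
  (σ[d>=8](R) − π[a,d](ρ[d/g](ρ[a/f]((U ⋈[f=g] T))))) → 1
E2 stepwise |·|:
  R → 3
  σ[d>=8](R) → 1
  T → 3
  U → 5
  (T ⋈[g=f] U) → 0
  π[f,x,g,y,w]((T ⋈[g=f] U)) → 0
  ρ[a/f](π[f,x,g,y,w]((T ⋈[g=f] U))) → 0
  ρ[d/g](ρ[a/f](π[f,x,g,y,w]((T ⋈[g=f] U)))) → 0
  π[a,d](ρ[d/g](ρ[a/f](π[f,x,g,y,w]((T ⋈[g=f] U))))) → 0
  (σ[d>=8](R) − π[a,d](ρ[d/g](ρ[a/f](π[f,x,g,y,w]((T ⋈[g=f] U)))))) → 1

E1 and E2 produce the same multiset:
a | d
6 | 9

yes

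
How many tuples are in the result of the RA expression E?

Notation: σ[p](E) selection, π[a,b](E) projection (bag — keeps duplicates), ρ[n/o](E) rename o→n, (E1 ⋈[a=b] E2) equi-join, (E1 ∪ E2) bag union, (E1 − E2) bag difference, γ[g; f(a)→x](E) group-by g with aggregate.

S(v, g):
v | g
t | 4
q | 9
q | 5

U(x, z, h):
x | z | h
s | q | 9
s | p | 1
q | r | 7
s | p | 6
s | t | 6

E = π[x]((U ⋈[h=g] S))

Stepwise |·|:
  U → 5
  S → 3
  (U ⋈[h=g] S) → 1
  π[x]((U ⋈[h=g] S)) → 1

|E| = 1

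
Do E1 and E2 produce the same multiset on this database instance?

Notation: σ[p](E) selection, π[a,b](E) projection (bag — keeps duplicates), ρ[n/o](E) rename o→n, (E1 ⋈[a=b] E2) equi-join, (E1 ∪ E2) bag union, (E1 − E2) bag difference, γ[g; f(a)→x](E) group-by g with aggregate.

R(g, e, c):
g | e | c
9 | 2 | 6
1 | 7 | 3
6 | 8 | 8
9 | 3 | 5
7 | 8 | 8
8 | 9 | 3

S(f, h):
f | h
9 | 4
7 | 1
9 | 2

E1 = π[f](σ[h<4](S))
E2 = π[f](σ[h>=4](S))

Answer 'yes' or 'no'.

E1 per-node cardinality:
  S → 3
  σ[h<4](S) → 2
  π[f](σ[h<4](S)) → 2
E2 per-node cardinality:
  S → 3
  σ[h>=4](S) → 1
  π[f](σ[h>=4](S)) → 1

E1 result:
f
7
9
E2 result:
f
9
Witness: (7,) appears 1× in E1 but 0× in E2.

no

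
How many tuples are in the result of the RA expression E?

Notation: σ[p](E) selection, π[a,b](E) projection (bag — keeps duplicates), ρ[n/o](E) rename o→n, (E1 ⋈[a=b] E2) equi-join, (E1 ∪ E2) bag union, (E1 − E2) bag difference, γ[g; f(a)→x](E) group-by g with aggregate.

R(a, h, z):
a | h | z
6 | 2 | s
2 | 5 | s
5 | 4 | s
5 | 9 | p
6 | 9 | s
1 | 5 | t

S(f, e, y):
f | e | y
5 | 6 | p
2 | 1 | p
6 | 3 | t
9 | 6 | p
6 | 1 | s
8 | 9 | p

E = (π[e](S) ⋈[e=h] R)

Subexpression sizes:
  S → 6
  π[e](S) → 6
  R → 6
  (π[e](S) ⋈[e=h] R) → 2

|E| = 2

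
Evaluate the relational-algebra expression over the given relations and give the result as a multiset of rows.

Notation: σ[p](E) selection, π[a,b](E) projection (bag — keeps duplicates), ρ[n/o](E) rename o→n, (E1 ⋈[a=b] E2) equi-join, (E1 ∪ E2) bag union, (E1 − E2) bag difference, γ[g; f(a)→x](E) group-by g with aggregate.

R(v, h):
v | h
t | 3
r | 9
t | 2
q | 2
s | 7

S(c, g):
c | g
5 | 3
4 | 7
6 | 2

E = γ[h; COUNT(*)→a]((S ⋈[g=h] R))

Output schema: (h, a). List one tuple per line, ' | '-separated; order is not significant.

Stepwise |·|:
  S → 3
  R → 5
  (S ⋈[g=h] R) → 4
  γ[h; COUNT(*)→a]((S ⋈[g=h] R)) → 3

== RESULT ==
h | a
2 | 2
3 | 1
7 | 1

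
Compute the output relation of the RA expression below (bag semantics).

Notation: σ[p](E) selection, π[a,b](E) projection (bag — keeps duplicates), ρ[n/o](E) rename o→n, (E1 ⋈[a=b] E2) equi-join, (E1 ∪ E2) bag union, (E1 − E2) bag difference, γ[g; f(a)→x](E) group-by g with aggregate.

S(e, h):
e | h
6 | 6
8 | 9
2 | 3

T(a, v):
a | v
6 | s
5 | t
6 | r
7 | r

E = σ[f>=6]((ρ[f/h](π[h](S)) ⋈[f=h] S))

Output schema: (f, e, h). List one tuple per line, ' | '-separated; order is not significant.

Stepwise |·|:
  S → 3
  π[h](S) → 3
  ρ[f/h](π[h](S)) → 3
  S → 3
  (ρ[f/h](π[h](S)) ⋈[f=h] S) → 3
  σ[f>=6]((ρ[f/h](π[h](S)) ⋈[f=h] S)) → 2

== RESULT ==
f | e | h
6 | 6 | 6
9 | 8 | 9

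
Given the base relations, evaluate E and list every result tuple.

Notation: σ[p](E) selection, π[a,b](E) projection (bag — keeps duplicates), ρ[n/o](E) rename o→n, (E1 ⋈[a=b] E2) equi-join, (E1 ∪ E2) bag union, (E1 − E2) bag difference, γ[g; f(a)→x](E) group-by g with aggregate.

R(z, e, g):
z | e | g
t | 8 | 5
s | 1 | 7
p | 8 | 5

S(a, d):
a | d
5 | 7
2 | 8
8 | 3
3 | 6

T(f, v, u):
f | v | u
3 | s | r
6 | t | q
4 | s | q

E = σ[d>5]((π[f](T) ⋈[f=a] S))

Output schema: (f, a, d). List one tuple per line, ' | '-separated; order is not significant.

Per-node cardinality:
  T → 3
  π[f](T) → 3
  S → 4
  (π[f](T) ⋈[f=a] S) → 1
  σ[d>5]((π[f](T) ⋈[f=a] S)) → 1

== RESULT ==
f | a | d
3 | 3 | 6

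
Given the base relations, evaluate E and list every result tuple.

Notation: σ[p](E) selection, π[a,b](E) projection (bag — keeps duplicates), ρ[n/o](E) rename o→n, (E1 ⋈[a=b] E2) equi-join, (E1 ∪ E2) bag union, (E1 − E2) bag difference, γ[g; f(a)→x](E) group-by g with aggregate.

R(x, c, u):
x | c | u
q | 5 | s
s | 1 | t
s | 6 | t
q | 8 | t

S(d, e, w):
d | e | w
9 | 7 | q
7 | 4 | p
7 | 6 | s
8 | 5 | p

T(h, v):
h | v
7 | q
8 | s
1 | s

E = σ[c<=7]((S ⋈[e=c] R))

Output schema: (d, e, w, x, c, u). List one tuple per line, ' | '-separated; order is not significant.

Subexpression sizes:
  S → 4
  R → 4
  (S ⋈[e=c] R) → 2
  σ[c<=7]((S ⋈[e=c] R)) → 2

== RESULT ==
d | e | w | x | c | u
7 | 6 | s | s | 6 | t
8 | 5 | p | q | 5 | s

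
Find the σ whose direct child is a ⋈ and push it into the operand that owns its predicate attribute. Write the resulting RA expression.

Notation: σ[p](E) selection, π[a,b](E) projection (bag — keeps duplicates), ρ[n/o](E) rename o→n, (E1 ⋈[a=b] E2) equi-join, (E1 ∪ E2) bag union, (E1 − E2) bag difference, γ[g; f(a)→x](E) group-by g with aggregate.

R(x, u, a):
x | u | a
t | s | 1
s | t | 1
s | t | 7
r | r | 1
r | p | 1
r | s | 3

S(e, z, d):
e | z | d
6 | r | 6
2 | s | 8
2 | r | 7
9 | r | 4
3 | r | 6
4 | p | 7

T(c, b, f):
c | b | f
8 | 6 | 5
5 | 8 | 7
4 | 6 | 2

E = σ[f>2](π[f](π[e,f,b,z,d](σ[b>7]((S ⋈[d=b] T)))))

σ filters on b, owned by the right side.
E' = σ[f>2](π[f](π[e,f,b,z,d]((S ⋈[d=b] σ[b>7](T)))))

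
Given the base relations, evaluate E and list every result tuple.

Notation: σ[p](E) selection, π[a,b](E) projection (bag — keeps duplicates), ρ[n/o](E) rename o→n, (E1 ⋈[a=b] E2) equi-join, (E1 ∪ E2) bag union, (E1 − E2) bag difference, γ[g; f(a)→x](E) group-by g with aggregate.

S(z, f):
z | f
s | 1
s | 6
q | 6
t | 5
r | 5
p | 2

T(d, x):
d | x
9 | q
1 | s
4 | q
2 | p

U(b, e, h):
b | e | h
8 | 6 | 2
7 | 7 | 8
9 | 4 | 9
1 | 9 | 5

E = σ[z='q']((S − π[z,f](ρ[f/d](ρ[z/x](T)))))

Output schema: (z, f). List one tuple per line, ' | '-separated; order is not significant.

Stepwise |·|:
  S → 6
  T → 4
  ρ[z/x](T) → 4
  ρ[f/d](ρ[z/x](T)) → 4
  π[z,f](ρ[f/d](ρ[z/x](T))) → 4
  (S − π[z,f](ρ[f/d](ρ[z/x](T)))) → 4
  σ[z='q']((S − π[z,f](ρ[f/d](ρ[z/x](T))))) → 1

== RESULT ==
z | f
q | 6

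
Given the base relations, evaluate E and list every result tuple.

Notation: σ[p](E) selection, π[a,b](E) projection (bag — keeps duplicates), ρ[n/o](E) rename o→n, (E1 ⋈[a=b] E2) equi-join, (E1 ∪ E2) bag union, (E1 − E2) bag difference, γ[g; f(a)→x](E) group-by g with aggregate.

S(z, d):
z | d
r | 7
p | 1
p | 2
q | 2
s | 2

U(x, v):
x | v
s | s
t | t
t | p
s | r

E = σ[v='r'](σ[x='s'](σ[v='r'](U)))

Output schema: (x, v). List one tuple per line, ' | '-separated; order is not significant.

Row counts bottom-up:
  U → 4
  σ[v='r'](U) → 1
  σ[x='s'](σ[v='r'](U)) → 1
  σ[v='r'](σ[x='s'](σ[v='r'](U))) → 1

== RESULT ==
x | v
s | r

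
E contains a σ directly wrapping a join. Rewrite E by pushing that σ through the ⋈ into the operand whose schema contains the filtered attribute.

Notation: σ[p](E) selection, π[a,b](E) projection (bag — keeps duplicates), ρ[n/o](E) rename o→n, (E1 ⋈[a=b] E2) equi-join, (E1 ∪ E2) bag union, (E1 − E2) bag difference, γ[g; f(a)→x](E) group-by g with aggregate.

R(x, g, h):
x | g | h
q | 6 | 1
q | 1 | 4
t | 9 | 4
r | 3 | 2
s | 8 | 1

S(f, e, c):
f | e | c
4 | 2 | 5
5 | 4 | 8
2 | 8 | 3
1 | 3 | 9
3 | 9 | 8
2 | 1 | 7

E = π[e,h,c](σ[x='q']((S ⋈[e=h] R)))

σ filters on x, owned by the right side.
E' = π[e,h,c]((S ⋈[e=h] σ[x='q'](R)))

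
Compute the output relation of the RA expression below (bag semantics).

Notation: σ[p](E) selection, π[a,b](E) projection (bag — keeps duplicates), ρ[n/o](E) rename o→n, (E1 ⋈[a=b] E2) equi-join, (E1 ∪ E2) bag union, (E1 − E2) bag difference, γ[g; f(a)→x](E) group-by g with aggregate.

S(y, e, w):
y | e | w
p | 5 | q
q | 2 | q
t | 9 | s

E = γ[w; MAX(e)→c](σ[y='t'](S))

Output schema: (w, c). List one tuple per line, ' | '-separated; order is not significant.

Subexpression sizes:
  S → 3
  σ[y='t'](S) → 1
  γ[w; MAX(e)→c](σ[y='t'](S)) → 1

== RESULT ==
w | c
s | 9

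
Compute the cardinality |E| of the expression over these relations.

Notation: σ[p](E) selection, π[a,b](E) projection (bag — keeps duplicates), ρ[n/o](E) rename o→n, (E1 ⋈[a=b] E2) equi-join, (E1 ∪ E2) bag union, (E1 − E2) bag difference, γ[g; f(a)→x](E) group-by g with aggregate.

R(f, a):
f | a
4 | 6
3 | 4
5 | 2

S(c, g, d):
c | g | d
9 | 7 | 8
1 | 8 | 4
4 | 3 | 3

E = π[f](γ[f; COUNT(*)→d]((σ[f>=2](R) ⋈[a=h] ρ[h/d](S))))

Subexpression sizes:
  R → 3
  σ[f>=2](R) → 3
  S → 3
  ρ[h/d](S) → 3
  (σ[f>=2](R) ⋈[a=h] ρ[h/d](S)) → 1
  γ[f; COUNT(*)→d]((σ[f>=2](R) ⋈[a=h] ρ[h/d](S))) → 1
  π[f](γ[f; COUNT(*)→d]((σ[f>=2](R) ⋈[a=h] ρ[h/d](S)))) → 1

|E| = 1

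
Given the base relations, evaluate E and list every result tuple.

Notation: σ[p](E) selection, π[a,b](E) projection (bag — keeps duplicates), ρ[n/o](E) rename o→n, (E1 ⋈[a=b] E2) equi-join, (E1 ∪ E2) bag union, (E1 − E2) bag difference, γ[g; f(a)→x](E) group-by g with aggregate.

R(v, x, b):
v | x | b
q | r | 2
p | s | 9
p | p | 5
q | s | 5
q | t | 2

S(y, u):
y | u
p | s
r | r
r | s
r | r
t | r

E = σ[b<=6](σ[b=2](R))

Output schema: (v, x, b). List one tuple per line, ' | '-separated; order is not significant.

Stepwise |·|:
  R → 5
  σ[b=2](R) → 2
  σ[b<=6](σ[b=2](R)) → 2

== RESULT ==
v | x | b
q | r | 2
q | t | 2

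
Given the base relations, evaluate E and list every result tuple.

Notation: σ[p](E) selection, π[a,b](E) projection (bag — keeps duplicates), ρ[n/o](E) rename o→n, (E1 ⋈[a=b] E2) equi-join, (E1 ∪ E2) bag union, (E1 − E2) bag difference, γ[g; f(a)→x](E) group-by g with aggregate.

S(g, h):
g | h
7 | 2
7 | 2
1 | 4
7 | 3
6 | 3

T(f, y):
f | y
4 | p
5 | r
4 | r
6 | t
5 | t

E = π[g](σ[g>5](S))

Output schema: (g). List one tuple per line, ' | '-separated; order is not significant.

Stepwise |·|:
  S → 5
  σ[g>5](S) → 4
  π[g](σ[g>5](S)) → 4

== RESULT ==
g
6
7
7
7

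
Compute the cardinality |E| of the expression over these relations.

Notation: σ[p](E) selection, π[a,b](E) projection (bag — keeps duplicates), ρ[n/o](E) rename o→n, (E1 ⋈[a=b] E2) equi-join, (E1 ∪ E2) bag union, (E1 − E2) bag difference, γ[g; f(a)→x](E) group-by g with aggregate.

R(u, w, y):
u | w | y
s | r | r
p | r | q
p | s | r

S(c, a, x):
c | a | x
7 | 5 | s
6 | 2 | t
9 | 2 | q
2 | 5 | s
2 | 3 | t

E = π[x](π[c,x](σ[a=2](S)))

Subexpression sizes:
  S → 5
  σ[a=2](S) → 2
  π[c,x](σ[a=2](S)) → 2
  π[x](π[c,x](σ[a=2](S))) → 2

|E| = 2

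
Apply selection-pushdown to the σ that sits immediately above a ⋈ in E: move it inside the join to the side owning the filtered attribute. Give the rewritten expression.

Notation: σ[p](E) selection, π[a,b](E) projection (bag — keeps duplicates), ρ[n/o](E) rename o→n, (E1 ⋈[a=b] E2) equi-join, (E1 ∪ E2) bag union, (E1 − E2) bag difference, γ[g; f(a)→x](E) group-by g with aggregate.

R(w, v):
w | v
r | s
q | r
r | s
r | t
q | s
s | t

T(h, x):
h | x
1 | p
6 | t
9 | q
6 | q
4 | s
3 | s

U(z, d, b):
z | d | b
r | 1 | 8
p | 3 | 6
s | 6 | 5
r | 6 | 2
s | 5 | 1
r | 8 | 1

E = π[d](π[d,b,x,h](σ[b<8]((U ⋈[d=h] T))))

σ filters on b, owned by the left side.
E' = π[d](π[d,b,x,h]((σ[b<8](U) ⋈[d=h] T)))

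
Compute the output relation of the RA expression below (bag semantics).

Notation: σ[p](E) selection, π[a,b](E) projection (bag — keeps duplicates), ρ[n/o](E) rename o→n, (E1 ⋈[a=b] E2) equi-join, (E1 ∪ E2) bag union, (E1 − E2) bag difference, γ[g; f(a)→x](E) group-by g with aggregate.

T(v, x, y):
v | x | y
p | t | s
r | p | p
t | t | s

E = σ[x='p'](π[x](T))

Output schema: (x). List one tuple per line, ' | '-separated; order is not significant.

Row counts bottom-up:
  T → 3
  π[x](T) → 3
  σ[x='p'](π[x](T)) → 1

== RESULT ==
x
p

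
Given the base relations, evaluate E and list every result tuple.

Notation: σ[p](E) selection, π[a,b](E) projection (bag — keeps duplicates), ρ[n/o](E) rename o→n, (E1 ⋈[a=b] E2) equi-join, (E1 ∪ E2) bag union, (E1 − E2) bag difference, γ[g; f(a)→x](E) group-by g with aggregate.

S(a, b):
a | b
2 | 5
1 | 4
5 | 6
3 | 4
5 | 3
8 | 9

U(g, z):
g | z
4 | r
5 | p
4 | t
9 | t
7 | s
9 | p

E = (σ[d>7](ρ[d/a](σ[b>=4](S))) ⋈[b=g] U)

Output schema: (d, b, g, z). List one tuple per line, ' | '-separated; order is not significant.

Subexpression sizes:
  S → 6
  σ[b>=4](S) → 5
  ρ[d/a](σ[b>=4](S)) → 5
  σ[d>7](ρ[d/a](σ[b>=4](S))) → 1
  U → 6
  (σ[d>7](ρ[d/a](σ[b>=4](S))) ⋈[b=g] U) → 2

== RESULT ==
d | b | g | z
8 | 9 | 9 | p
8 | 9 | 9 | t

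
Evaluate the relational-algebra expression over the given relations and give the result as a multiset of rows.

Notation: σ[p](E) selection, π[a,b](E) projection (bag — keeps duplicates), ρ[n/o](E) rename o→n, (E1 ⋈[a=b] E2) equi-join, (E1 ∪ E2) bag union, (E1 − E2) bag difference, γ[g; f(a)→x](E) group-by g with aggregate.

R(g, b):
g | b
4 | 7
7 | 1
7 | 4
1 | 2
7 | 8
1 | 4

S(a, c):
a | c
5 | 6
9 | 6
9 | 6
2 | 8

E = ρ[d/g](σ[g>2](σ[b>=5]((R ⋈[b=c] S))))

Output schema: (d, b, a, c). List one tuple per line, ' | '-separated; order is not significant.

Subexpression sizes:
  R → 6
  S → 4
  (R ⋈[b=c] S) → 1
  σ[b>=5]((R ⋈[b=c] S)) → 1
  σ[g>2](σ[b>=5]((R ⋈[b=c] S))) → 1
  ρ[d/g](σ[g>2](σ[b>=5]((R ⋈[b=c] S)))) → 1

== RESULT ==
d | b | a | c
7 | 8 | 2 | 8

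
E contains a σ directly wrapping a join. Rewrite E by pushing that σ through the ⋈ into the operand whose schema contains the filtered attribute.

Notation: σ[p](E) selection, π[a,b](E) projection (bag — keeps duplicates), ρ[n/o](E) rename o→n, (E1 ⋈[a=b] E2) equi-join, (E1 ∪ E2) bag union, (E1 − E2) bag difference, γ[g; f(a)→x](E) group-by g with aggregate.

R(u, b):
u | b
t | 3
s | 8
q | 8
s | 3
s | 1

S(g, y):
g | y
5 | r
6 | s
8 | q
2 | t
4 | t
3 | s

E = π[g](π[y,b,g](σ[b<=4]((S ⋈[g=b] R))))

σ filters on b, owned by the right side.
E' = π[g](π[y,b,g]((S ⋈[g=b] σ[b<=4](R))))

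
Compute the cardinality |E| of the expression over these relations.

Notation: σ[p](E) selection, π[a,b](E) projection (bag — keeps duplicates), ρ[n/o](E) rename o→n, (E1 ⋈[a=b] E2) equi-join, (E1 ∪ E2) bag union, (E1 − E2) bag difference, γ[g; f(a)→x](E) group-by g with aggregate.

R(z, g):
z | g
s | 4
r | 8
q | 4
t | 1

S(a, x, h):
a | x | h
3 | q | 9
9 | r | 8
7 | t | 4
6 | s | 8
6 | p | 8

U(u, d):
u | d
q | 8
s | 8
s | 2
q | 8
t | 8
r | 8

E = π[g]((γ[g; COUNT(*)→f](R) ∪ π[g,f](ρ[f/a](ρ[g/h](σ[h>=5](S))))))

Row counts bottom-up:
  R → 4
  γ[g; COUNT(*)→f](R) → 3
  S → 5
  σ[h>=5](S) → 4
  ρ[g/h](σ[h>=5](S)) → 4
  ρ[f/a](ρ[g/h](σ[h>=5](S))) → 4
  π[g,f](ρ[f/a](ρ[g/h](σ[h>=5](S)))) → 4
  (γ[g; COUNT(*)→f](R) ∪ π[g,f](ρ[f/a](ρ[g/h](σ[h>=5](S))))) → 7
  π[g]((γ[g; COUNT(*)→f](R) ∪ π[g,f](ρ[f/a](ρ[g/h](σ[h>=5](S)))))) → 7

|E| = 7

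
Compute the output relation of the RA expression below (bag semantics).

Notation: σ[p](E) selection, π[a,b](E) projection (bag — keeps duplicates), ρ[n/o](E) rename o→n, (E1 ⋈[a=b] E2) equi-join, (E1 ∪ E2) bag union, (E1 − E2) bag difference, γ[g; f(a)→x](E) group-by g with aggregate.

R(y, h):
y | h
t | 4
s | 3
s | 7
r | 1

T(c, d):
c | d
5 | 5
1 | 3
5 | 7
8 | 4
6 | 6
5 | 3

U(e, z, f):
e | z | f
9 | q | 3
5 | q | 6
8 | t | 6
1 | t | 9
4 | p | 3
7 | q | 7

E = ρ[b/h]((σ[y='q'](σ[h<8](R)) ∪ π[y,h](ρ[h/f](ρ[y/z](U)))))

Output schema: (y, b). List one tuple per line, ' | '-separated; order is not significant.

Subexpression sizes:
  R → 4
  σ[h<8](R) → 4
  σ[y='q'](σ[h<8](R)) → 0
  U → 6
  ρ[y/z](U) → 6
  ρ[h/f](ρ[y/z](U)) → 6
  π[y,h](ρ[h/f](ρ[y/z](U))) → 6
  (σ[y='q'](σ[h<8](R)) ∪ π[y,h](ρ[h/f](ρ[y/z](U)))) → 6
  ρ[b/h]((σ[y='q'](σ[h<8](R)) ∪ π[y,h](ρ[h/f](ρ[y/z](U))))) → 6

== RESULT ==
y | b
p | 3
q | 3
q | 6
q | 7
t | 6
t | 9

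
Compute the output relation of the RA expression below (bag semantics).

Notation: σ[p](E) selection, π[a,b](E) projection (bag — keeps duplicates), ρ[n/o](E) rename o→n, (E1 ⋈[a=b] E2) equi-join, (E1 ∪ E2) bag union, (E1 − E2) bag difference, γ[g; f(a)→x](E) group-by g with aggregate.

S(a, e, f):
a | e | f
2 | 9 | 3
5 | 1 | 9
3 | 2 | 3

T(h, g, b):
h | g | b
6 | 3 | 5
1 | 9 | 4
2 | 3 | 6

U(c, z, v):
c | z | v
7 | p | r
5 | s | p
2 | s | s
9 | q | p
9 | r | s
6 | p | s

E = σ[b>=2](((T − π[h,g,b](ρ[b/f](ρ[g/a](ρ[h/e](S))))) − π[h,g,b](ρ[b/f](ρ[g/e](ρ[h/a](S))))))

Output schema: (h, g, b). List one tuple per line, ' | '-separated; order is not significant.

Stepwise |·|:
  T → 3
  S → 3
  ρ[h/e](S) → 3
  ρ[g/a](ρ[h/e](S)) → 3
  ρ[b/f](ρ[g/a](ρ[h/e](S))) → 3
  π[h,g,b](ρ[b/f](ρ[g/a](ρ[h/e](S)))) → 3
  (T − π[h,g,b](ρ[b/f](ρ[g/a](ρ[h/e](S))))) → 3
  S → 3
  ρ[h/a](S) → 3
  ρ[g/e](ρ[h/a](S)) → 3
  ρ[b/f](ρ[g/e](ρ[h/a](S))) → 3
  π[h,g,b](ρ[b/f](ρ[g/e](ρ[h/a](S)))) → 3
  ((T − π[h,g,b](ρ[b/f](ρ[g/a](ρ[h/e](S))))) − π[h,g,b](ρ[b/f](ρ[g/e](ρ[h/a](S))))) → 3
  σ[b>=2](((T − π[h,g,b](ρ[b/f](ρ[g/a](ρ[h/e](S))))) − π[h,g,b](ρ[b/f](ρ[g/e](ρ[h/a](S)))))) → 3

== RESULT ==
h | g | b
1 | 9 | 4
2 | 3 | 6
6 | 3 | 5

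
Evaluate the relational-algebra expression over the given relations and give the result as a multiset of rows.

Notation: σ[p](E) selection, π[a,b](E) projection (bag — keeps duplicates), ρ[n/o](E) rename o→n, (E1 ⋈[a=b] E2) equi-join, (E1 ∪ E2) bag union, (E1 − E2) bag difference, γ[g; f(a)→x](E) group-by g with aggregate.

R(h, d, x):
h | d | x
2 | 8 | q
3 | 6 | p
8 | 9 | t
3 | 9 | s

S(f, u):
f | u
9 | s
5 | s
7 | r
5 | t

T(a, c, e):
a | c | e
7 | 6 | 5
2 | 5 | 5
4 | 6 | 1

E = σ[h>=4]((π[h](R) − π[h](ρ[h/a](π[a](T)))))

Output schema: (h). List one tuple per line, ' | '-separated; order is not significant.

Stepwise |·|:
  R → 4
  π[h](R) → 4
  T → 3
  π[a](T) → 3
  ρ[h/a](π[a](T)) → 3
  π[h](ρ[h/a](π[a](T))) → 3
  (π[h](R) − π[h](ρ[h/a](π[a](T)))) → 3
  σ[h>=4]((π[h](R) − π[h](ρ[h/a](π[a](T))))) → 1

== RESULT ==
h
8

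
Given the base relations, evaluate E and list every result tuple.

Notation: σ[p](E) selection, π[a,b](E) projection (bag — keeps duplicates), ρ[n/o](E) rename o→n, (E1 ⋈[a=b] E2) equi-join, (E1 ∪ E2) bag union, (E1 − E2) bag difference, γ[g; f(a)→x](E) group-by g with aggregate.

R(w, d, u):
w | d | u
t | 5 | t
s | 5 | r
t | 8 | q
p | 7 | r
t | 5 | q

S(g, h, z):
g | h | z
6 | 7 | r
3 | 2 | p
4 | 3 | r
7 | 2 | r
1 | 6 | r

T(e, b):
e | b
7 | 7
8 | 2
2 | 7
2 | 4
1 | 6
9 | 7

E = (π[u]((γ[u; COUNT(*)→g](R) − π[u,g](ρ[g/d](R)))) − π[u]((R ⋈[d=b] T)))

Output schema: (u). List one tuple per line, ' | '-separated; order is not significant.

Per-node cardinality:
  R → 5
  γ[u; COUNT(*)→g](R) → 3
  R → 5
  ρ[g/d](R) → 5
  π[u,g](ρ[g/d](R)) → 5
  (γ[u; COUNT(*)→g](R) − π[u,g](ρ[g/d](R))) → 3
  π[u]((γ[u; COUNT(*)→g](R) − π[u,g](ρ[g/d](R)))) → 3
  R → 5
  T → 6
  (R ⋈[d=b] T) → 3
  π[u]((R ⋈[d=b] T)) → 3
  (π[u]((γ[u; COUNT(*)→g](R) − π[u,g](ρ[g/d](R)))) − π[u]((R ⋈[d=b] T))) → 2

== RESULT ==
u
q
t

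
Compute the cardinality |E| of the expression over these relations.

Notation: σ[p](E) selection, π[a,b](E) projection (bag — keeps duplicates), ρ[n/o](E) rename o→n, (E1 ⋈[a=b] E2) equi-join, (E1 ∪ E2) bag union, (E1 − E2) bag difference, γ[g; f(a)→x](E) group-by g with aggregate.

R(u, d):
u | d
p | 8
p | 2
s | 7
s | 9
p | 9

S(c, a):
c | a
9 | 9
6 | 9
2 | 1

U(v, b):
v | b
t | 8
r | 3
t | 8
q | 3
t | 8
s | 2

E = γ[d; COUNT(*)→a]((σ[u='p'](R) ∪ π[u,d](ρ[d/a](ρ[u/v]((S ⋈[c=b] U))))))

Row counts bottom-up:
  R → 5
  σ[u='p'](R) → 3
  S → 3
  U → 6
  (S ⋈[c=b] U) → 1
  ρ[u/v]((S ⋈[c=b] U)) → 1
  ρ[d/a](ρ[u/v]((S ⋈[c=b] U))) → 1
  π[u,d](ρ[d/a](ρ[u/v]((S ⋈[c=b] U)))) → 1
  (σ[u='p'](R) ∪ π[u,d](ρ[d/a](ρ[u/v]((S ⋈[c=b] U))))) → 4
  γ[d; COUNT(*)→a]((σ[u='p'](R) ∪ π[u,d](ρ[d/a](ρ[u/v]((S ⋈[c=b] U)))))) → 4

|E| = 4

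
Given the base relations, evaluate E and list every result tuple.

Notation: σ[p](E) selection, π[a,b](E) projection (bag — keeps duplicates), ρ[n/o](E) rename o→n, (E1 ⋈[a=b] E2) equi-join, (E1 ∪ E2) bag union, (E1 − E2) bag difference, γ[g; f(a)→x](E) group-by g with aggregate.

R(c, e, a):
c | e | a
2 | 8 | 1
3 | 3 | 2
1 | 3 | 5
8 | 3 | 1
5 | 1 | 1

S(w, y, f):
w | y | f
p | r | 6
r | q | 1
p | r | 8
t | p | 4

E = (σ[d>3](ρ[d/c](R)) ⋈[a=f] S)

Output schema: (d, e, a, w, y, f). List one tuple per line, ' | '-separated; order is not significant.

Stepwise |·|:
  R → 5
  ρ[d/c](R) → 5
  σ[d>3](ρ[d/c](R)) → 2
  S → 4
  (σ[d>3](ρ[d/c](R)) ⋈[a=f] S) → 2

== RESULT ==
d | e | a | w | y | f
5 | 1 | 1 | r | q | 1
8 | 3 | 1 | r | q | 1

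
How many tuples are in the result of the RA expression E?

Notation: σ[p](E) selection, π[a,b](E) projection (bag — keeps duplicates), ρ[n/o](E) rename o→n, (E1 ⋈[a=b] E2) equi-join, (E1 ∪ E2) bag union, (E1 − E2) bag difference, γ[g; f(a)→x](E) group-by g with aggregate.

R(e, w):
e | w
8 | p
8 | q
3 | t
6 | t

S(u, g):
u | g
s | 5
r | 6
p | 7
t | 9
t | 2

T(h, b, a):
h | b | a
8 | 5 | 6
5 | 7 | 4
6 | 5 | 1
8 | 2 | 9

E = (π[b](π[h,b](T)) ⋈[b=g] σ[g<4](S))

Per-node cardinality:
  T → 4
  π[h,b](T) → 4
  π[b](π[h,b](T)) → 4
  S → 5
  σ[g<4](S) → 1
  (π[b](π[h,b](T)) ⋈[b=g] σ[g<4](S)) → 1

|E| = 1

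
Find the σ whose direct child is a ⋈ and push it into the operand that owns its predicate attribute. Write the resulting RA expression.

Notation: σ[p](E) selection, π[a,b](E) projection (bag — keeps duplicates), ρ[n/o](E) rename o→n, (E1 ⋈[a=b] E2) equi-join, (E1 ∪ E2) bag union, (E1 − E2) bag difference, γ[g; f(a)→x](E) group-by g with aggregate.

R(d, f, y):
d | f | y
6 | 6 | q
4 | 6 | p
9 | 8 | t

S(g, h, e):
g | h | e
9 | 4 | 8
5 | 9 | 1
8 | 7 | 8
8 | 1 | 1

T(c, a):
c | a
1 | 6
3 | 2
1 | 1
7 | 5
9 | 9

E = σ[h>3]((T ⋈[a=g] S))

σ filters on h, owned by the right side.
E' = (T ⋈[a=g] σ[h>3](S))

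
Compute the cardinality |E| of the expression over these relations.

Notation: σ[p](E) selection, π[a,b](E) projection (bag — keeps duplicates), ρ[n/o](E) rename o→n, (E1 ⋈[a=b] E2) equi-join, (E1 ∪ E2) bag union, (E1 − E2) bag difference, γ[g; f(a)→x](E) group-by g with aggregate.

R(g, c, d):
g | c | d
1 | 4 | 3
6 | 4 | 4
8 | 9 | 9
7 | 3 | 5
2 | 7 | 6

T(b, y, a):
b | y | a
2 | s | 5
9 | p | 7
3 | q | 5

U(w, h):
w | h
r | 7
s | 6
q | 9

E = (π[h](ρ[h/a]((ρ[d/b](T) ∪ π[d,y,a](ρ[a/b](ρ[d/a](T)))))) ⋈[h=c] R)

Row counts bottom-up:
  T → 3
  ρ[d/b](T) → 3
  T → 3
  ρ[d/a](T) → 3
  ρ[a/b](ρ[d/a](T)) → 3
  π[d,y,a](ρ[a/b](ρ[d/a](T))) → 3
  (ρ[d/b](T) ∪ π[d,y,a](ρ[a/b](ρ[d/a](T)))) → 6
  ρ[h/a]((ρ[d/b](T) ∪ π[d,y,a](ρ[a/b](ρ[d/a](T))))) → 6
  π[h](ρ[h/a]((ρ[d/b](T) ∪ π[d,y,a](ρ[a/b](ρ[d/a](T)))))) → 6
  R → 5
  (π[h](ρ[h/a]((ρ[d/b](T) ∪ π[d,y,a](ρ[a/b](ρ[d/a](T)))))) ⋈[h=c] R) → 3

|E| = 3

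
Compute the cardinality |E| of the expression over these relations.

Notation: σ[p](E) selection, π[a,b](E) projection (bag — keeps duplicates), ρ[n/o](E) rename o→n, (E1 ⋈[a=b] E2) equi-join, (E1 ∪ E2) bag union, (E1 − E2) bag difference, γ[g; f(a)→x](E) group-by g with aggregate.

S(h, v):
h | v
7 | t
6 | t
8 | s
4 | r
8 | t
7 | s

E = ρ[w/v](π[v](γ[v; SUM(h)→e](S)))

Subexpression sizes:
  S → 6
  γ[v; SUM(h)→e](S) → 3
  π[v](γ[v; SUM(h)→e](S)) → 3
  ρ[w/v](π[v](γ[v; SUM(h)→e](S))) → 3

|E| = 3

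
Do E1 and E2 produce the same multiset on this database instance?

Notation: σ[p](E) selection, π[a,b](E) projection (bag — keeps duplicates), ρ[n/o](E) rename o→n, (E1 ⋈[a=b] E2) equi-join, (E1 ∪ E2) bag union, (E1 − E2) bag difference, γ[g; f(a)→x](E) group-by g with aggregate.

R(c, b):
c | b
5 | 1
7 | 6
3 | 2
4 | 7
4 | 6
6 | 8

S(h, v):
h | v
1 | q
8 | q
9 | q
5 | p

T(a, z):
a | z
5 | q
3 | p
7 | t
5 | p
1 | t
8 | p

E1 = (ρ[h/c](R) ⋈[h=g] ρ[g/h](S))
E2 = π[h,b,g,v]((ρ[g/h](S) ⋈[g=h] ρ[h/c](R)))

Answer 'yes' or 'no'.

E1 per-node cardinality:
  R → 6
  ρ[h/c](R) → 6
  S → 4
  ρ[g/h](S) → 4
  (ρ[h/c](R) ⋈[h=g] ρ[g/h](S)) → 1
E2 per-node cardinality:
  S → 4
  ρ[g/h](S) → 4
  R → 6
  ρ[h/c](R) → 6
  (ρ[g/h](S) ⋈[g=h] ρ[h/c](R)) → 1
  π[h,b,g,v]((ρ[g/h](S) ⋈[g=h] ρ[h/c](R))) → 1

E1 and E2 produce the same multiset:
h | b | g | v
5 | 1 | 5 | p

yes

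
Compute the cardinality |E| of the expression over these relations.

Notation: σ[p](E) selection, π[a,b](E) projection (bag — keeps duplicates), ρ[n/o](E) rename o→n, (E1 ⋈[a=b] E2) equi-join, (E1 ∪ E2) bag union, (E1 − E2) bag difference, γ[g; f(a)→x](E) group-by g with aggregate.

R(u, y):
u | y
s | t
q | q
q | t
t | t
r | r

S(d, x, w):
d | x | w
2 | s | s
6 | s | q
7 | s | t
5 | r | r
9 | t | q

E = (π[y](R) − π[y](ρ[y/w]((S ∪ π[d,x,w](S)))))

Stepwise |·|:
  R → 5
  π[y](R) → 5
  S → 5
  S → 5
  π[d,x,w](S) → 5
  (S ∪ π[d,x,w](S)) → 10
  ρ[y/w]((S ∪ π[d,x,w](S))) → 10
  π[y](ρ[y/w]((S ∪ π[d,x,w](S)))) → 10
  (π[y](R) − π[y](ρ[y/w]((S ∪ π[d,x,w](S))))) → 1

|E| = 1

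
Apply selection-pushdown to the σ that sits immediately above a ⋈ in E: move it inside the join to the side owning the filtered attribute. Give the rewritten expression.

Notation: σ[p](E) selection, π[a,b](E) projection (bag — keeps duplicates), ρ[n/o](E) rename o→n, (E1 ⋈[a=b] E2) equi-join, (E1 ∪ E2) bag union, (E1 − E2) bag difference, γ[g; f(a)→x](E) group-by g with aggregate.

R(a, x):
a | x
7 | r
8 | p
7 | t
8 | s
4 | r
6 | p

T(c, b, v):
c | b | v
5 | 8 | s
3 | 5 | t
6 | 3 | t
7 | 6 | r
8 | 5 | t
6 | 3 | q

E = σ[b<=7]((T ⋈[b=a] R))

σ filters on b, owned by the left side.
E' = (σ[b<=7](T) ⋈[b=a] R)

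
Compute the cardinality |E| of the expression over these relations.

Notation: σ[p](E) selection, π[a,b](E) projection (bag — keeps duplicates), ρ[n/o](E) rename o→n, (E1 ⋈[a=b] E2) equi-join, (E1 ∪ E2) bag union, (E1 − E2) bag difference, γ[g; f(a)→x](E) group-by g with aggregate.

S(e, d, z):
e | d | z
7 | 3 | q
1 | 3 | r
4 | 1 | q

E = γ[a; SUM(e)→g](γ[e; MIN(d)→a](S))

Stepwise |·|:
  S → 3
  γ[e; MIN(d)→a](S) → 3
  γ[a; SUM(e)→g](γ[e; MIN(d)→a](S)) → 2

|E| = 2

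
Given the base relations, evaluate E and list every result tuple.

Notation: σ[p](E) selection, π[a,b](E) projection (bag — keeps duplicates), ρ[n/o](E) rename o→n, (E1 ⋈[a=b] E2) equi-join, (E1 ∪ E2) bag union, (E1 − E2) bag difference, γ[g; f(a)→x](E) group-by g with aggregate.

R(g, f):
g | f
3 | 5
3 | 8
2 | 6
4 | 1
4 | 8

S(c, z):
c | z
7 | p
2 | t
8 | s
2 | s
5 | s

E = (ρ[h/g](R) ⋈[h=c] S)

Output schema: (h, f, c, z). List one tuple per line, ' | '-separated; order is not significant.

Subexpression sizes:
  R → 5
  ρ[h/g](R) → 5
  S → 5
  (ρ[h/g](R) ⋈[h=c] S) → 2

== RESULT ==
h | f | c | z
2 | 6 | 2 | s
2 | 6 | 2 | t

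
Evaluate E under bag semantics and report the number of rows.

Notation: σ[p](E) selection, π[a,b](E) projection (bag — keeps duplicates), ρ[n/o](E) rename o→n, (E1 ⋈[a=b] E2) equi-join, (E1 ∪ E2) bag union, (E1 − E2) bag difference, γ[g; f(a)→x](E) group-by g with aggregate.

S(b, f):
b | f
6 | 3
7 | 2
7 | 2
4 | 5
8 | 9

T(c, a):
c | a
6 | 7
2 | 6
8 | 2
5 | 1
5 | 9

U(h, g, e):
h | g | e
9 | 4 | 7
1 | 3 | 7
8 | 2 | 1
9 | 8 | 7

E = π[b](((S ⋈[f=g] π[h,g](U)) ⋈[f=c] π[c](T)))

Per-node cardinality:
  S → 5
  U → 4
  π[h,g](U) → 4
  (S ⋈[f=g] π[h,g](U)) → 3
  T → 5
  π[c](T) → 5
  ((S ⋈[f=g] π[h,g](U)) ⋈[f=c] π[c](T)) → 2
  π[b](((S ⋈[f=g] π[h,g](U)) ⋈[f=c] π[c](T))) → 2

|E| = 2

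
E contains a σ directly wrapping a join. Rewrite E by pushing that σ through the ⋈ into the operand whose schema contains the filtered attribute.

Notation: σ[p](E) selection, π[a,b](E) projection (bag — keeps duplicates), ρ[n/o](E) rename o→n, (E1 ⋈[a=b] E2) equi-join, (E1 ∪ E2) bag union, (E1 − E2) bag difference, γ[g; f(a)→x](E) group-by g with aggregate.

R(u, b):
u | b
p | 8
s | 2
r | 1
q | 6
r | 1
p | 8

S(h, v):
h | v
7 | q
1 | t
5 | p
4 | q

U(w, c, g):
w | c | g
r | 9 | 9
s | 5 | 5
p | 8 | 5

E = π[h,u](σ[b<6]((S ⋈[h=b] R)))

σ filters on b, owned by the right side.
E' = π[h,u]((S ⋈[h=b] σ[b<6](R)))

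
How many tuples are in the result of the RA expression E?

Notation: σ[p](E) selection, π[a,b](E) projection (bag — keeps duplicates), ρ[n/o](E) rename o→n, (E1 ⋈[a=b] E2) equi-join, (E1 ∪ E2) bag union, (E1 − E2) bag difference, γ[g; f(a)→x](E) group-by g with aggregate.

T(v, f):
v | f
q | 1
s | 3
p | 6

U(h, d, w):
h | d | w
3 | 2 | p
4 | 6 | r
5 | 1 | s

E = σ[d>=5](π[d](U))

Subexpression sizes:
  U → 3
  π[d](U) → 3
  σ[d>=5](π[d](U)) → 1

|E| = 1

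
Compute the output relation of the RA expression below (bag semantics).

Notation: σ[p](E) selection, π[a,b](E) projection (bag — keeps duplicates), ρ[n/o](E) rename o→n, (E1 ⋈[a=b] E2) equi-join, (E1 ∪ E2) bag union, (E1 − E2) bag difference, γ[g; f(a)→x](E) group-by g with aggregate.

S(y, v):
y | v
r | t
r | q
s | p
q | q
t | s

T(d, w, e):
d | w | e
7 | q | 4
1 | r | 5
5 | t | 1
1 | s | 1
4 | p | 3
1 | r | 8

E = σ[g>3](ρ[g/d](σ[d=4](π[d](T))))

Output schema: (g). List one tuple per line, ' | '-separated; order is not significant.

Subexpression sizes:
  T → 6
  π[d](T) → 6
  σ[d=4](π[d](T)) → 1
  ρ[g/d](σ[d=4](π[d](T))) → 1
  σ[g>3](ρ[g/d](σ[d=4](π[d](T)))) → 1

== RESULT ==
g
4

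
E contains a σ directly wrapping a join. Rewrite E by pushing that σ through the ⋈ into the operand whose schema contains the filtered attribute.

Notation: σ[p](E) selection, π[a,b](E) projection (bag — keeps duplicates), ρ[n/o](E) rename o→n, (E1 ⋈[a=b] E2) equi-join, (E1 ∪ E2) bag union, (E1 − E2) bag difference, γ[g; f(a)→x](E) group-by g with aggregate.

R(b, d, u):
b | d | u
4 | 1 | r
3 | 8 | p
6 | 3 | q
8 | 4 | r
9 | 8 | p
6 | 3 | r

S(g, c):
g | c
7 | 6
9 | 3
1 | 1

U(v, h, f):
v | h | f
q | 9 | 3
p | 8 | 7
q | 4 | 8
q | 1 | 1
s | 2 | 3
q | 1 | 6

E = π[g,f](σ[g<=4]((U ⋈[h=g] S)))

σ filters on g, owned by the right side.
E' = π[g,f]((U ⋈[h=g] σ[g<=4](S)))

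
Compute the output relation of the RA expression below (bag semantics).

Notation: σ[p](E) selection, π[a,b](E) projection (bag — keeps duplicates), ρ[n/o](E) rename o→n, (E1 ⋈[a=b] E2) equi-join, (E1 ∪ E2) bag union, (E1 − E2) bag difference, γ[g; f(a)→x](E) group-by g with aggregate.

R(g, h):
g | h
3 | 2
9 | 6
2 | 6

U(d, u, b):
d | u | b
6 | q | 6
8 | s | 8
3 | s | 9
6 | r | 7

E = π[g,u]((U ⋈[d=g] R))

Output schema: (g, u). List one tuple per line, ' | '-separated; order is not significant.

Per-node cardinality:
  U → 4
  R → 3
  (U ⋈[d=g] R) → 1
  π[g,u]((U ⋈[d=g] R)) → 1

== RESULT ==
g | u
3 | s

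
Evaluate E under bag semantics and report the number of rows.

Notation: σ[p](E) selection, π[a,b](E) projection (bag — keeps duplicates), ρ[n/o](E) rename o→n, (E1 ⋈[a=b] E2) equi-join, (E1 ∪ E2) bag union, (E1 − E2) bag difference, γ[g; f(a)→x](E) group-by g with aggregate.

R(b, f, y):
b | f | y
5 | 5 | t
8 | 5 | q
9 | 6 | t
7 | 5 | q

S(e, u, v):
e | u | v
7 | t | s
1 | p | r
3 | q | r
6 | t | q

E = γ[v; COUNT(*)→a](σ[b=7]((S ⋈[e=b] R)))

Row counts bottom-up:
  S → 4
  R → 4
  (S ⋈[e=b] R) → 1
  σ[b=7]((S ⋈[e=b] R)) → 1
  γ[v; COUNT(*)→a](σ[b=7]((S ⋈[e=b] R))) → 1

|E| = 1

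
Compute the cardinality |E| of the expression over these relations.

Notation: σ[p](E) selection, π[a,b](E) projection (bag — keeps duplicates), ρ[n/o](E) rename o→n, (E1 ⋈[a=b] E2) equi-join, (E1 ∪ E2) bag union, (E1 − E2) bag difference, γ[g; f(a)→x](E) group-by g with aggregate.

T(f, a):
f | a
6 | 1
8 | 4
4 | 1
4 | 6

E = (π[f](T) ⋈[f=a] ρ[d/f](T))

Stepwise |·|:
  T → 4
  π[f](T) → 4
  T → 4
  ρ[d/f](T) → 4
  (π[f](T) ⋈[f=a] ρ[d/f](T)) → 3

|E| = 3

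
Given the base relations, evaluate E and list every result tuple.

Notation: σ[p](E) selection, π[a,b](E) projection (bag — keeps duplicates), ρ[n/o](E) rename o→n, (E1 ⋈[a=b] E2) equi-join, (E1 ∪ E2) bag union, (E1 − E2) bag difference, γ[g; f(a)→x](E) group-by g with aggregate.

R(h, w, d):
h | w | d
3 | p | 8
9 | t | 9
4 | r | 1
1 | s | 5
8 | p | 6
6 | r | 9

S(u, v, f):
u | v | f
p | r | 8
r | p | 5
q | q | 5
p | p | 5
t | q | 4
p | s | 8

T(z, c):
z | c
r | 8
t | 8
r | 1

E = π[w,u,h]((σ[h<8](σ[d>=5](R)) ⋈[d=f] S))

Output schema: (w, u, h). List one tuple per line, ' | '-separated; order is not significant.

Per-node cardinality:
  R → 6
  σ[d>=5](R) → 5
  σ[h<8](σ[d>=5](R)) → 3
  S → 6
  (σ[h<8](σ[d>=5](R)) ⋈[d=f] S) → 5
  π[w,u,h]((σ[h<8](σ[d>=5](R)) ⋈[d=f] S)) → 5

== RESULT ==
w | u | h
p | p | 3
p | p | 3
s | p | 1
s | q | 1
s | r | 1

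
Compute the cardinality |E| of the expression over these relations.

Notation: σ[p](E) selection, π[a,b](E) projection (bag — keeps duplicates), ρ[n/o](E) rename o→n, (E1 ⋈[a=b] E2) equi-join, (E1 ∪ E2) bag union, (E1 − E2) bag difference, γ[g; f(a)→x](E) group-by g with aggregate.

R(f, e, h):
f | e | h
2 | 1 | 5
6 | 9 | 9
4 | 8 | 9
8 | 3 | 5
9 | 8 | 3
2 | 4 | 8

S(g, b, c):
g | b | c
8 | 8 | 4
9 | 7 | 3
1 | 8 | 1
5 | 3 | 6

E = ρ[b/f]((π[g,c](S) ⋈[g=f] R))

Per-node cardinality:
  S → 4
  π[g,c](S) → 4
  R → 6
  (π[g,c](S) ⋈[g=f] R) → 2
  ρ[b/f]((π[g,c](S) ⋈[g=f] R)) → 2

|E| = 2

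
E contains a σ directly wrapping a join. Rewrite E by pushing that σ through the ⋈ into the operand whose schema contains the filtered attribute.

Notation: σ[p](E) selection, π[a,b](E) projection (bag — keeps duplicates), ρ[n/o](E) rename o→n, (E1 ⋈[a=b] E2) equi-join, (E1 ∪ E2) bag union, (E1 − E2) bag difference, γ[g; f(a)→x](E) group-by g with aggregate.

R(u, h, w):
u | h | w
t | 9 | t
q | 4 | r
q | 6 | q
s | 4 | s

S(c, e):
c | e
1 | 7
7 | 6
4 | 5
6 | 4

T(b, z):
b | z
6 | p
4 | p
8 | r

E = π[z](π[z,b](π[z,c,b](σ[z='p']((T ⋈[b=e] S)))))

σ filters on z, owned by the left side.
E' = π[z](π[z,b](π[z,c,b]((σ[z='p'](T) ⋈[b=e] S))))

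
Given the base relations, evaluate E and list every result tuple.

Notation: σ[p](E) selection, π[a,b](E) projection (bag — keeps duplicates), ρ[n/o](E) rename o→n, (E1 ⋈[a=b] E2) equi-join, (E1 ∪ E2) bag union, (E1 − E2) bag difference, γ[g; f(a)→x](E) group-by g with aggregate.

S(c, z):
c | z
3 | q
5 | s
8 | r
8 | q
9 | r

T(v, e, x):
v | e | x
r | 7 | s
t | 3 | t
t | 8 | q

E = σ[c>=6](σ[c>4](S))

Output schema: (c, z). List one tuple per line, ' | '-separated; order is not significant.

Per-node cardinality:
  S → 5
  σ[c>4](S) → 4
  σ[c>=6](σ[c>4](S)) → 3

== RESULT ==
c | z
8 | q
8 | r
9 | r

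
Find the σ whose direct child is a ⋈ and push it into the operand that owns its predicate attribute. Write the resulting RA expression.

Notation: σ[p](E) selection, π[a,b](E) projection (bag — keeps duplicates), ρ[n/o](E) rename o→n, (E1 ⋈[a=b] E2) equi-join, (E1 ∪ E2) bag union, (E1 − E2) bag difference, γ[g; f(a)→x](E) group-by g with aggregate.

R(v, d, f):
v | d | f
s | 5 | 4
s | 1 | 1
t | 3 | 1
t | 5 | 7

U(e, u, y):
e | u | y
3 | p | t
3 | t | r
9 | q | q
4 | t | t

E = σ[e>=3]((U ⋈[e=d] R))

σ filters on e, owned by the left side.
E' = (σ[e>=3](U) ⋈[e=d] R)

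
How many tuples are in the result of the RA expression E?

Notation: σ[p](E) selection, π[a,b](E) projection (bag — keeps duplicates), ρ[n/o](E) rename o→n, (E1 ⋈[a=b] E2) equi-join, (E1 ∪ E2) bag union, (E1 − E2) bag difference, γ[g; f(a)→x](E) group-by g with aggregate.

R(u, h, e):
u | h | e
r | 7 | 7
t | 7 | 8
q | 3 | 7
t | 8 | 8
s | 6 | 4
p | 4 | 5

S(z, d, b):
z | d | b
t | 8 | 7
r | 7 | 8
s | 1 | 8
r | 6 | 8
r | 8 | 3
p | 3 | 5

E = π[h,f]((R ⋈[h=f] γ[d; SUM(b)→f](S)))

Subexpression sizes:
  R → 6
  S → 6
  γ[d; SUM(b)→f](S) → 5
  (R ⋈[h=f] γ[d; SUM(b)→f](S)) → 3
  π[h,f]((R ⋈[h=f] γ[d; SUM(b)→f](S))) → 3

|E| = 3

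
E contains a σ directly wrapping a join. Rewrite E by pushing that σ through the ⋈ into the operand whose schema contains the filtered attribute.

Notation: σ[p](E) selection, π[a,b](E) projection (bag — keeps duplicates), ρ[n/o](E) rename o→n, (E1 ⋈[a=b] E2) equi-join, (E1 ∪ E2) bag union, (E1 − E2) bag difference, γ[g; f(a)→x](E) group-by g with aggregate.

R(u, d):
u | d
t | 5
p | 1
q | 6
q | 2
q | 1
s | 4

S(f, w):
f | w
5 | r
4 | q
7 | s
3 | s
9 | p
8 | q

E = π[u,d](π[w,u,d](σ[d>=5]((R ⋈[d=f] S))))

σ filters on d, owned by the left side.
E' = π[u,d](π[w,u,d]((σ[d>=5](R) ⋈[d=f] S)))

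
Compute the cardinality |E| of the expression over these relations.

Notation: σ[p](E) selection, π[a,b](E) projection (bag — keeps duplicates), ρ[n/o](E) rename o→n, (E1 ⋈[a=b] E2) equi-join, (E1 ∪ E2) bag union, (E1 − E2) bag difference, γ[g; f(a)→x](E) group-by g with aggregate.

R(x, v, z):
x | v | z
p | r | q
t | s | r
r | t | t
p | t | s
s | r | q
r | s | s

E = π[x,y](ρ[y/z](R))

Row counts bottom-up:
  R → 6
  ρ[y/z](R) → 6
  π[x,y](ρ[y/z](R)) → 6

|E| = 6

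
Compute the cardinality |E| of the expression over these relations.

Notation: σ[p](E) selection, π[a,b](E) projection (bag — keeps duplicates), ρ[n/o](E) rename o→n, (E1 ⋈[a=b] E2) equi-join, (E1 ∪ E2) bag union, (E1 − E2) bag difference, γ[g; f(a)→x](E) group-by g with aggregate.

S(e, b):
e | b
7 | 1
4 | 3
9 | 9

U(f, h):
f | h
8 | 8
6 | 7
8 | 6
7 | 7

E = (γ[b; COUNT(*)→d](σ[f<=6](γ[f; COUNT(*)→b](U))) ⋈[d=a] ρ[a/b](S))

Row counts bottom-up:
  U → 4
  γ[f; COUNT(*)→b](U) → 3
  σ[f<=6](γ[f; COUNT(*)→b](U)) → 1
  γ[b; COUNT(*)→d](σ[f<=6](γ[f; COUNT(*)→b](U))) → 1
  S → 3
  ρ[a/b](S) → 3
  (γ[b; COUNT(*)→d](σ[f<=6](γ[f; COUNT(*)→b](U))) ⋈[d=a] ρ[a/b](S)) → 1

|E| = 1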